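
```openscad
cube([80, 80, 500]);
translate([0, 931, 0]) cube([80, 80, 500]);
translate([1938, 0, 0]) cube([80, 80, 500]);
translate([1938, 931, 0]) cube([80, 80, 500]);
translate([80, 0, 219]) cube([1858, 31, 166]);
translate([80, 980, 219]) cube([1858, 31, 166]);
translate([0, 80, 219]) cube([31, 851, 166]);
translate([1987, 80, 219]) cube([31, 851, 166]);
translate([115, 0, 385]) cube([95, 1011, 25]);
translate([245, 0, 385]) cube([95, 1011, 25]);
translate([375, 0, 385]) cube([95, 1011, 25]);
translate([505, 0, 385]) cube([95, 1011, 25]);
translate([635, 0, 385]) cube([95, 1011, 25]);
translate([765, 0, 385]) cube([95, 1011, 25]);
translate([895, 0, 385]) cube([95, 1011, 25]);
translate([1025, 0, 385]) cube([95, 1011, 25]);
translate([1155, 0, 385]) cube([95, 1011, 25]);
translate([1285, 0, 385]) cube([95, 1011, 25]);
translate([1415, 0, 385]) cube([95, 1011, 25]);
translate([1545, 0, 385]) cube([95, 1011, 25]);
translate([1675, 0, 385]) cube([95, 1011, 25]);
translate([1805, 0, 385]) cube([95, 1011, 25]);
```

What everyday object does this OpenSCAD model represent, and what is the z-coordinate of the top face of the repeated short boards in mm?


A bed frame. The slat-top height is 410 mm.

Four posts, four rails, and a row of slats — a bed frame. Slats sit on the rails at z = 219 + 166 = 385; with slat thickness 25, the top is 410 mm.


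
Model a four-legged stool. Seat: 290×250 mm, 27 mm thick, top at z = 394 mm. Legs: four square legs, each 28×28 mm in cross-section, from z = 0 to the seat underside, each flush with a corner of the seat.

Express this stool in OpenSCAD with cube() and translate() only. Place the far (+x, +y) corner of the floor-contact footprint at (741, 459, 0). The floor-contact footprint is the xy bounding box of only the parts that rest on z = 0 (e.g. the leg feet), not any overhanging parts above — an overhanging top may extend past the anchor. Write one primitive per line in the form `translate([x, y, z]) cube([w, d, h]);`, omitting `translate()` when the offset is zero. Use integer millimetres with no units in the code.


translate([451, 209, 367]) cube([290, 250, 27]);
translate([451, 209, 0]) cube([28, 28, 367]);
translate([713, 209, 0]) cube([28, 28, 367]);
translate([451, 431, 0]) cube([28, 28, 367]);
translate([713, 431, 0]) cube([28, 28, 367]);


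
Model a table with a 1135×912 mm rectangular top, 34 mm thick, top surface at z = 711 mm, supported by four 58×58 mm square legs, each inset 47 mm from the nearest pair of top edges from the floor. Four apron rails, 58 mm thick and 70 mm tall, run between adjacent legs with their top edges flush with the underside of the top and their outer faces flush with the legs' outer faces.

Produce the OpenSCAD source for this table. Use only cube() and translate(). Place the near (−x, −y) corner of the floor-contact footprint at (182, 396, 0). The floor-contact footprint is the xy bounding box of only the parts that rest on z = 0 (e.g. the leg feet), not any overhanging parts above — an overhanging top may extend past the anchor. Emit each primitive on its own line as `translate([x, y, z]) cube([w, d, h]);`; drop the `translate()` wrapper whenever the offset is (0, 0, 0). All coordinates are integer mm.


// leg_h = 711 - 34 = 677
// apron z = 677 - 70 = 607
translate([135, 349, 677]) cube([1135, 912, 34]);
translate([182, 396, 0]) cube([58, 58, 677]);
translate([1165, 396, 0]) cube([58, 58, 677]);
translate([182, 1156, 0]) cube([58, 58, 677]);
translate([1165, 1156, 0]) cube([58, 58, 677]);
translate([240, 396, 607]) cube([925, 58, 70]);
translate([240, 1156, 607]) cube([925, 58, 70]);
translate([182, 454, 607]) cube([58, 702, 70]);
translate([1165, 454, 607]) cube([58, 702, 70]);


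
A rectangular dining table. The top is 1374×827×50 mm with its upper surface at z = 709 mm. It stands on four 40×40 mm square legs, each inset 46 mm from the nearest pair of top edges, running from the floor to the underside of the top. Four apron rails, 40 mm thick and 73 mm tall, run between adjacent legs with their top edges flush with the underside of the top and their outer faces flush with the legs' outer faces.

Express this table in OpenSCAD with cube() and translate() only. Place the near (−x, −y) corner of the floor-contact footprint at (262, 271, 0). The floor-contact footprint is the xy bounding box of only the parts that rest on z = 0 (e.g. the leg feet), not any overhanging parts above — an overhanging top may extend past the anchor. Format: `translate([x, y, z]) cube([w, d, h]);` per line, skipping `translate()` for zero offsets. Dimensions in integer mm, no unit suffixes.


translate([216, 225, 659]) cube([1374, 827, 50]);
translate([262, 271, 0]) cube([40, 40, 659]);
translate([1504, 271, 0]) cube([40, 40, 659]);
translate([262, 966, 0]) cube([40, 40, 659]);
translate([1504, 966, 0]) cube([40, 40, 659]);
translate([302, 271, 586]) cube([1202, 40, 73]);
translate([302, 966, 586]) cube([1202, 40, 73]);
translate([262, 311, 586]) cube([40, 655, 73]);
translate([1504, 311, 586]) cube([40, 655, 73]);


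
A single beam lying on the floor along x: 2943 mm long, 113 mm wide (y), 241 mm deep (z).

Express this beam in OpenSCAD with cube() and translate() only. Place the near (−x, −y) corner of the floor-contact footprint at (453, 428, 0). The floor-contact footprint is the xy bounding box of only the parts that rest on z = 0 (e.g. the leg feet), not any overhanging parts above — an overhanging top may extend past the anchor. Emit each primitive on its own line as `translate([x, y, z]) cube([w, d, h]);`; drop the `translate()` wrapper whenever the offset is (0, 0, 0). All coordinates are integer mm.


translate([453, 428, 0]) cube([2943, 113, 241]);


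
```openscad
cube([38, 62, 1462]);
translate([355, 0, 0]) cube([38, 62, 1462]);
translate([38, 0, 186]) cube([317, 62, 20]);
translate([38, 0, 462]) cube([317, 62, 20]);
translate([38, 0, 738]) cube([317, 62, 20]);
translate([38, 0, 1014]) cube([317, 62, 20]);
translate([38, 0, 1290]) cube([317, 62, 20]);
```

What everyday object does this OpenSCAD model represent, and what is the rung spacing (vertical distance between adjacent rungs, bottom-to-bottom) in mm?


A ladder. The rung spacing is 276 mm.

Two tall 38×62 posts with 5 short bars between them — a ladder. Adjacent rungs sit at z = 186 and z = 462, so the spacing is 462 − 186 = 276 mm.


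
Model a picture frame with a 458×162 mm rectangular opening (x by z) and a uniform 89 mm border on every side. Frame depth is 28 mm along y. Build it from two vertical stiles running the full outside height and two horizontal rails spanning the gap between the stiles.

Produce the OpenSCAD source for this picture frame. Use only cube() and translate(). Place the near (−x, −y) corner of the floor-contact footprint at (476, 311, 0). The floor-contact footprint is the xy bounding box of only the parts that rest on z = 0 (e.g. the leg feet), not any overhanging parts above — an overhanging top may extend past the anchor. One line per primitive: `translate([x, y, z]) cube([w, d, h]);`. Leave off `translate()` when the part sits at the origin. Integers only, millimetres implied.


translate([476, 311, 0]) cube([89, 28, 340]);
translate([1023, 311, 0]) cube([89, 28, 340]);
translate([565, 311, 0]) cube([458, 28, 89]);
translate([565, 311, 251]) cube([458, 28, 89]);


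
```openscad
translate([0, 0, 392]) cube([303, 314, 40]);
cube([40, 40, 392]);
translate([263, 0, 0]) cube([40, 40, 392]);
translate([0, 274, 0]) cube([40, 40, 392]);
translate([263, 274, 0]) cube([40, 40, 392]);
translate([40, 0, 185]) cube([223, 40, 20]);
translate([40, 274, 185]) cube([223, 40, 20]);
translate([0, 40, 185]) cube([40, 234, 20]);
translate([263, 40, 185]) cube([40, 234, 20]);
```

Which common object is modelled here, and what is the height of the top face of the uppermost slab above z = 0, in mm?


A stool. The seat height is 432 mm.

A 303×314×40 slab at z = 392 on four corner posts — a stool. The seat top is 392 + 40 = 432 mm.


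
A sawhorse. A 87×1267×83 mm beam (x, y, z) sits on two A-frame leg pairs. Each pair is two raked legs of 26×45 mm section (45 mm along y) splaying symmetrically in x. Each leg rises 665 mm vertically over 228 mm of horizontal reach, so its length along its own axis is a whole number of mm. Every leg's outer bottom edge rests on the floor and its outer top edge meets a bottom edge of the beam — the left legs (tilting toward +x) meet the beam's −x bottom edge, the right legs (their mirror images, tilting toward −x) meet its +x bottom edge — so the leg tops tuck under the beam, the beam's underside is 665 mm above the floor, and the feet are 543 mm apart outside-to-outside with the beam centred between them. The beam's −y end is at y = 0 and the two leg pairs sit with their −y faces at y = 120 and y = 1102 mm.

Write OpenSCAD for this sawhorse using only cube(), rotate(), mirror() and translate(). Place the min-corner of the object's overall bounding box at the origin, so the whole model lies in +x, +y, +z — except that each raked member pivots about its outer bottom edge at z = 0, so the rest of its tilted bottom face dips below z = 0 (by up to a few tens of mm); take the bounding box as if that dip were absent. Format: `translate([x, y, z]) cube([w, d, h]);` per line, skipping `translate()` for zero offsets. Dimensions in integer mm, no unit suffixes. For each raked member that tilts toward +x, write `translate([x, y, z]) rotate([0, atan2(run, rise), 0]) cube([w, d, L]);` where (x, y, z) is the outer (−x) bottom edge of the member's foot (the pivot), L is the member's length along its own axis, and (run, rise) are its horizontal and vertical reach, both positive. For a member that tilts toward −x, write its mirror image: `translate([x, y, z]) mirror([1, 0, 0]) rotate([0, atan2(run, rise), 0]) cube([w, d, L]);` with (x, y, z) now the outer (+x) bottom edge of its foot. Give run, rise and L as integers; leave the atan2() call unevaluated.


translate([228, 0, 665]) cube([87, 1267, 83]);
translate([0, 120, 0]) rotate([0, atan2(228, 665), 0]) cube([26, 45, 703]);
translate([543, 120, 0]) mirror([1, 0, 0]) rotate([0, atan2(228, 665), 0]) cube([26, 45, 703]);
translate([0, 1102, 0]) rotate([0, atan2(228, 665), 0]) cube([26, 45, 703]);
translate([543, 1102, 0]) mirror([1, 0, 0]) rotate([0, atan2(228, 665), 0]) cube([26, 45, 703]);


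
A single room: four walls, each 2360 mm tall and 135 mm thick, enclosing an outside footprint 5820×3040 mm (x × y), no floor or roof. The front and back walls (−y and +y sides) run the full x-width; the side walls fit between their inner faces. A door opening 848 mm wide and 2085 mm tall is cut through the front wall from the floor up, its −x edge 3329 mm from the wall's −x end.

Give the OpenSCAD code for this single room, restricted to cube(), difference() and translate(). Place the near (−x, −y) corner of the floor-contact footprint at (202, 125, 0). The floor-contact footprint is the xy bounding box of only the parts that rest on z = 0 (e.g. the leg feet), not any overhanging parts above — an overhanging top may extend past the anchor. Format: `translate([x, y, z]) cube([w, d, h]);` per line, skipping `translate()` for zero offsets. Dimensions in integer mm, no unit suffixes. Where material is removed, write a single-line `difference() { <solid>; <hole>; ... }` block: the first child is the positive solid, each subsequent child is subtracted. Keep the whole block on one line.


difference() { translate([202, 125, 0]) cube([5820, 135, 2360]); translate([3531, 125, 0]) cube([848, 135, 2085]); }
translate([202, 3030, 0]) cube([5820, 135, 2360]);
translate([202, 260, 0]) cube([135, 2770, 2360]);
translate([5887, 260, 0]) cube([135, 2770, 2360]);


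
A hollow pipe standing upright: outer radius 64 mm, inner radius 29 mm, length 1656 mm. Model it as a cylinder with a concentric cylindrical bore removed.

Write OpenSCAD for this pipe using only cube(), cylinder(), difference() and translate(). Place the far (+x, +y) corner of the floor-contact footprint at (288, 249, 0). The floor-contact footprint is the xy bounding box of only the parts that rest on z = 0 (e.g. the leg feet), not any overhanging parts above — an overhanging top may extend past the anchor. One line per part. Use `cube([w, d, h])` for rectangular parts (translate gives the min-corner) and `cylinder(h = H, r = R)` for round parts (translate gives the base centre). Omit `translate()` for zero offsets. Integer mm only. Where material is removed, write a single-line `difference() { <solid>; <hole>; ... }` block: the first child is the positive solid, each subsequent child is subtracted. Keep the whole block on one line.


difference() { translate([224, 185, 0]) cylinder(h = 1656, r = 64); translate([224, 185, 0]) cylinder(h = 1656, r = 29); }


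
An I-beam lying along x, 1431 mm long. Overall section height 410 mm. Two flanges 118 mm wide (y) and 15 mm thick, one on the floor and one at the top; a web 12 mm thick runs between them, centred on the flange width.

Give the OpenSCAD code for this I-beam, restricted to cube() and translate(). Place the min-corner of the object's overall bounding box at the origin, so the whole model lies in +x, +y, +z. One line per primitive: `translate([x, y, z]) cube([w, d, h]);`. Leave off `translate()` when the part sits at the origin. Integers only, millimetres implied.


cube([1431, 118, 15]);
translate([0, 53, 15]) cube([1431, 12, 380]);
translate([0, 0, 395]) cube([1431, 118, 15]);


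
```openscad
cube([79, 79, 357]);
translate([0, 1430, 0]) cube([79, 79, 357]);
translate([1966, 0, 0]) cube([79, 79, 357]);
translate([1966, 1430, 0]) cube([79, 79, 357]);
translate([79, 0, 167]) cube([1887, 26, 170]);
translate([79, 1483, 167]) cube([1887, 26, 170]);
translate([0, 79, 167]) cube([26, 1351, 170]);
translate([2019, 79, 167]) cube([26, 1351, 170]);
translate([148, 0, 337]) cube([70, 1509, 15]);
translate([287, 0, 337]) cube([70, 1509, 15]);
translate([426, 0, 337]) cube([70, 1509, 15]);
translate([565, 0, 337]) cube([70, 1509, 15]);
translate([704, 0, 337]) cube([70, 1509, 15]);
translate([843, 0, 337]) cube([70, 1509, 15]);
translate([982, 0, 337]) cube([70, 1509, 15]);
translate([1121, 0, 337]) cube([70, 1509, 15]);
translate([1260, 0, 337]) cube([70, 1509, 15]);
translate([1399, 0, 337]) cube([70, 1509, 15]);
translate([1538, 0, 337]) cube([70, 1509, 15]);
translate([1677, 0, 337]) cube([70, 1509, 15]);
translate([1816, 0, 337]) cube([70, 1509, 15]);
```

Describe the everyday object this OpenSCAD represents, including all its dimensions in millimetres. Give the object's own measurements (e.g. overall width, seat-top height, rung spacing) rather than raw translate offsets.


A bed frame 2045 mm long (x) by 1509 mm wide (y). Four 79×79 mm corner posts, 357 mm tall, at the corners of the footprint. Four rails of 26 mm thickness and 170 mm height run between adjacent posts with their undersides at z = 167 mm, their outer faces flush with the outside of the frame (the two x-running rails run between the posts' inner faces; the two y-running rails run between the posts' inner faces). 13 slats, each 70 mm wide (x) and 15 mm thick, lie across the top of the two x-running rails, running the full 1509 mm width of the frame in y; along x they sit between the end posts with a 69 mm gap after the −x posts and between neighbouring slats, leaving 80 mm before the +x posts.


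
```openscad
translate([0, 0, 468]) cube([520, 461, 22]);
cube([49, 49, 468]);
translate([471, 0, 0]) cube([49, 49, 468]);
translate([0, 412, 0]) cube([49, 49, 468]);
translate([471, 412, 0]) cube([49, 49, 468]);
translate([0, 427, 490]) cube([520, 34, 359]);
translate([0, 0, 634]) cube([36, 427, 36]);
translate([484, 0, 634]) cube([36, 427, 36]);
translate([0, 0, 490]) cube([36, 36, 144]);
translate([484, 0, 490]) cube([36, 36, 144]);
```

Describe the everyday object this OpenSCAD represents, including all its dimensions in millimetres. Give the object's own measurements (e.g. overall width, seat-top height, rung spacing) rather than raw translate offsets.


A chair. The seat is a 520×461×22 mm slab with its top at z = 490 mm, on four 49×49 mm corner legs (flush with the seat edges, standing on z = 0). A flat backrest 34 mm thick, 359 mm tall, spans the full seat width and rises from the seat top along its +y edge, rear face flush with the rear of the seat. Two armrests of 36×36 mm section run along each side from the seat's front edge to the front of the backrest, top faces 180 mm above the seat top and outer faces flush with the seat's x-edges; a 36×36 mm post under the front of each armrest stands on the seat at the front corner.


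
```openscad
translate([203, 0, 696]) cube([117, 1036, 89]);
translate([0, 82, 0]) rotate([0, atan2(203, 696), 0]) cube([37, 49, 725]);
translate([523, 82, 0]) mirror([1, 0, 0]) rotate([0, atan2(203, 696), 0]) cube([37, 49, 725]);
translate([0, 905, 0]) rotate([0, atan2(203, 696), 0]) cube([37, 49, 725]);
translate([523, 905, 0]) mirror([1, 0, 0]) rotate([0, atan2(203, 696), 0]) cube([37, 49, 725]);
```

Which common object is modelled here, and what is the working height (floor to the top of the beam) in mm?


A sawhorse. The overall height is 785 mm.

A beam across two mirrored pairs of raked legs — a sawhorse. The beam's underside is at z = 696 (matching the legs' vertical rise in atan2(203, 696)) and the beam is 89 mm tall, so its top is at 696 + 89 = 785 mm. The raked legs top out at the beam's underside, so that is the highest point.


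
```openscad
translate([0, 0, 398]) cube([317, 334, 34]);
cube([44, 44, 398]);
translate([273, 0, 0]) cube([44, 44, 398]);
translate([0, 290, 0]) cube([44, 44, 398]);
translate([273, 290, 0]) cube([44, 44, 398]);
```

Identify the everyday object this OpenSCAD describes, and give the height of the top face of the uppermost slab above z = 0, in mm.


A stool. The seat height is 432 mm.

A 317×334×34 slab at z = 398 on four corner posts — a stool. The seat top is 398 + 34 = 432 mm.


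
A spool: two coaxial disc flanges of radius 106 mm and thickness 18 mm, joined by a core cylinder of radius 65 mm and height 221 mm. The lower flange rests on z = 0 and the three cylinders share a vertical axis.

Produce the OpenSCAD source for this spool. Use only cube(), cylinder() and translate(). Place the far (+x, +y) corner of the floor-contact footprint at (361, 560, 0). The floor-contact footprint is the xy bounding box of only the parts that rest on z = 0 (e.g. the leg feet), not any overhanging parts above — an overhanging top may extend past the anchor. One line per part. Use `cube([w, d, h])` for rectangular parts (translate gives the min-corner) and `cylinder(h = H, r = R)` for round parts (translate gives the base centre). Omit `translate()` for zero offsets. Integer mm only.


translate([255, 454, 0]) cylinder(h = 18, r = 106);
translate([255, 454, 18]) cylinder(h = 221, r = 65);
translate([255, 454, 239]) cylinder(h = 18, r = 106);


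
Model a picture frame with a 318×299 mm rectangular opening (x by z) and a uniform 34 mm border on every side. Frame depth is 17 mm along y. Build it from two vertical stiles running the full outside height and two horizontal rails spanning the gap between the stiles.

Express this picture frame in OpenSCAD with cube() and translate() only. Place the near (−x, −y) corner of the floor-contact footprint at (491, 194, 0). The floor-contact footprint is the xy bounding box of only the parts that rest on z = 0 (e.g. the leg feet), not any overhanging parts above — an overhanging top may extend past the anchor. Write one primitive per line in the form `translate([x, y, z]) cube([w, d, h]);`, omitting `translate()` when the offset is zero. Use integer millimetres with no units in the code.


translate([491, 194, 0]) cube([34, 17, 367]);
translate([843, 194, 0]) cube([34, 17, 367]);
translate([525, 194, 0]) cube([318, 17, 34]);
translate([525, 194, 333]) cube([318, 17, 34]);


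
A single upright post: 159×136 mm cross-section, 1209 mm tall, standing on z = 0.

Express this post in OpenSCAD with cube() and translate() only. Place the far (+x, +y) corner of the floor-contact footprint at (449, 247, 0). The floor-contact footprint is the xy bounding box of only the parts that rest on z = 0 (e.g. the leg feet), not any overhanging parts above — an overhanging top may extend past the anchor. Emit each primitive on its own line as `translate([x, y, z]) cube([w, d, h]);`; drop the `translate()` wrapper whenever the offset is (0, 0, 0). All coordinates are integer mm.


translate([290, 111, 0]) cube([159, 136, 1209]);


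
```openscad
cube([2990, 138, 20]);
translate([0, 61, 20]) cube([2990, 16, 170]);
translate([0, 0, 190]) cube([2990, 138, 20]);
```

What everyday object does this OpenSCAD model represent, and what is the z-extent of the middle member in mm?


An I-beam. The web height is 170 mm.

Two wide flanges with a thin centred web — an I-beam. Overall 210 mm minus two 20 mm flanges gives a web of 210 − 2·20 = 170 mm.


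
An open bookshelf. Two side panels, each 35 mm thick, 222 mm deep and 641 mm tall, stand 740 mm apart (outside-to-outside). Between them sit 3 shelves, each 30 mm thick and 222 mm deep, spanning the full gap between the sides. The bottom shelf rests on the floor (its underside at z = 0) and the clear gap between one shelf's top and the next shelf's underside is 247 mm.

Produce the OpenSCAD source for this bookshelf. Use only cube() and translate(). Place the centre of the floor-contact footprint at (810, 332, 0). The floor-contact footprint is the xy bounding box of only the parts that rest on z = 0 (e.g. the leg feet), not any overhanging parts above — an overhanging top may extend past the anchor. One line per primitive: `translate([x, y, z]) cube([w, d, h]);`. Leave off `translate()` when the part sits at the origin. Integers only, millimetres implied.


translate([440, 221, 0]) cube([35, 222, 641]);
translate([1145, 221, 0]) cube([35, 222, 641]);
translate([475, 221, 0]) cube([670, 222, 30]);
translate([475, 221, 277]) cube([670, 222, 30]);
translate([475, 221, 554]) cube([670, 222, 30]);


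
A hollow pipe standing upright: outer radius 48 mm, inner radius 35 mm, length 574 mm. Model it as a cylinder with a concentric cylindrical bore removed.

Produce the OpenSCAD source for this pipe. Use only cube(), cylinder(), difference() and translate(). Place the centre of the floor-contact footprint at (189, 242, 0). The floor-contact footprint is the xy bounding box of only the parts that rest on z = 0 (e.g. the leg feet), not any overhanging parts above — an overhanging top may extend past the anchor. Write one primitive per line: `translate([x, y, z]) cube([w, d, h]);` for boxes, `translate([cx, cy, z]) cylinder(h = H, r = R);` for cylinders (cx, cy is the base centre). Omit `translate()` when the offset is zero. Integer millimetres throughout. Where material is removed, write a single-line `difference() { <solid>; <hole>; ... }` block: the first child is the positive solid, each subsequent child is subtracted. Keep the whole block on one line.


difference() { translate([189, 242, 0]) cylinder(h = 574, r = 48); translate([189, 242, 0]) cylinder(h = 574, r = 35); }


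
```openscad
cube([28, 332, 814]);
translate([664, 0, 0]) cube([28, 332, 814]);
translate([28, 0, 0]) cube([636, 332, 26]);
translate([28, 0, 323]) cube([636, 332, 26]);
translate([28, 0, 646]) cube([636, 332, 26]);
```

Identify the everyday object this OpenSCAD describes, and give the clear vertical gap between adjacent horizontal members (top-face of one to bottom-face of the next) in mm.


A bookshelf. The clear shelf gap is 297 mm.

Two tall side panels with 3 horizontal boards between them — a bookshelf. The first two shelf undersides are at z = 0 and z = 323; with shelf thickness 26, the clear gap is 323 − 0 − 26 = 297 mm.


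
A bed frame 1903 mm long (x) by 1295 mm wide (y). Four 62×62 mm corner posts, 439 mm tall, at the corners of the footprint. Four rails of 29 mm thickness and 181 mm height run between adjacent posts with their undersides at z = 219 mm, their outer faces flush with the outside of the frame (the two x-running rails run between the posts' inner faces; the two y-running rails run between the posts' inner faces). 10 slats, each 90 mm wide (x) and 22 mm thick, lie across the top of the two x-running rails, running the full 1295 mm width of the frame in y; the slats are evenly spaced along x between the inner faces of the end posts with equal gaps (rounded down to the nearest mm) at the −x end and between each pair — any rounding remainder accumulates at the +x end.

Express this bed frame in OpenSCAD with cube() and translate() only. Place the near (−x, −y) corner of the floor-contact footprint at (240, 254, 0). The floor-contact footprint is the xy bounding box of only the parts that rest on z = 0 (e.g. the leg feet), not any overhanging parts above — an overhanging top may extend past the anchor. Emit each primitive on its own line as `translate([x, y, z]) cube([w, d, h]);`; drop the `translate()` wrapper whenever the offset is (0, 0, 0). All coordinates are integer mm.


translate([240, 254, 0]) cube([62, 62, 439]);
translate([240, 1487, 0]) cube([62, 62, 439]);
translate([2081, 254, 0]) cube([62, 62, 439]);
translate([2081, 1487, 0]) cube([62, 62, 439]);
translate([302, 254, 219]) cube([1779, 29, 181]);
translate([302, 1520, 219]) cube([1779, 29, 181]);
translate([240, 316, 219]) cube([29, 1171, 181]);
translate([2114, 316, 219]) cube([29, 1171, 181]);
translate([381, 254, 400]) cube([90, 1295, 22]);
translate([550, 254, 400]) cube([90, 1295, 22]);
translate([719, 254, 400]) cube([90, 1295, 22]);
translate([888, 254, 400]) cube([90, 1295, 22]);
translate([1057, 254, 400]) cube([90, 1295, 22]);
translate([1226, 254, 400]) cube([90, 1295, 22]);
translate([1395, 254, 400]) cube([90, 1295, 22]);
translate([1564, 254, 400]) cube([90, 1295, 22]);
translate([1733, 254, 400]) cube([90, 1295, 22]);
translate([1902, 254, 400]) cube([90, 1295, 22]);


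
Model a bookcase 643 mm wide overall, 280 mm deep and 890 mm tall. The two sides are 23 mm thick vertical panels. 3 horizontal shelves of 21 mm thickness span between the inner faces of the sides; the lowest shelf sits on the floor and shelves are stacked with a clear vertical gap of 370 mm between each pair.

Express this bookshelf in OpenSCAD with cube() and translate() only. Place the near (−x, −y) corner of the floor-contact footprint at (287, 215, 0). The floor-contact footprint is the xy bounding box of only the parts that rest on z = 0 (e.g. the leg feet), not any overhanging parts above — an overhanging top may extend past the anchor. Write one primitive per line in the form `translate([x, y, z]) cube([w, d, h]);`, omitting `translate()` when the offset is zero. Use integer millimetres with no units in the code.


translate([287, 215, 0]) cube([23, 280, 890]);
translate([907, 215, 0]) cube([23, 280, 890]);
translate([310, 215, 0]) cube([597, 280, 21]);
translate([310, 215, 391]) cube([597, 280, 21]);
translate([310, 215, 782]) cube([597, 280, 21]);


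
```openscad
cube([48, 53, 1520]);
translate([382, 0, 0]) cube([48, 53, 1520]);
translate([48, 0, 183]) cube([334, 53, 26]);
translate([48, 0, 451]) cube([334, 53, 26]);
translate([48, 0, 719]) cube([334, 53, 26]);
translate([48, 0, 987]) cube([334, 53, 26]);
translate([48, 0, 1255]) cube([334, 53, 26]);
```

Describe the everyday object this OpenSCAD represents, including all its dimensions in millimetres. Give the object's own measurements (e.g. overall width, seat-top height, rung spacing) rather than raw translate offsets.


A straight ladder. Two 48×53 mm vertical rails, 1520 mm tall, stand 430 mm apart (outside-to-outside) with their front faces coplanar on the −y side. 5 rungs, each 53 mm deep and 26 mm tall, span between the inner faces of the rails, front faces flush with the rails. The lowest rung's underside is at z = 183 mm and rungs are spaced 268 mm apart (underside to underside).


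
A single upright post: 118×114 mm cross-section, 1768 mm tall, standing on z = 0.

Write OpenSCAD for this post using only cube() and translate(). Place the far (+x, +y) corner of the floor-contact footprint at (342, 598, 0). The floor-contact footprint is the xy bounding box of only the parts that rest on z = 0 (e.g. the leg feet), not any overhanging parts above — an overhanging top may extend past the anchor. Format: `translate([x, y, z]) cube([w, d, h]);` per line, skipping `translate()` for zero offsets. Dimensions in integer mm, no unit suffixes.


translate([224, 484, 0]) cube([118, 114, 1768]);


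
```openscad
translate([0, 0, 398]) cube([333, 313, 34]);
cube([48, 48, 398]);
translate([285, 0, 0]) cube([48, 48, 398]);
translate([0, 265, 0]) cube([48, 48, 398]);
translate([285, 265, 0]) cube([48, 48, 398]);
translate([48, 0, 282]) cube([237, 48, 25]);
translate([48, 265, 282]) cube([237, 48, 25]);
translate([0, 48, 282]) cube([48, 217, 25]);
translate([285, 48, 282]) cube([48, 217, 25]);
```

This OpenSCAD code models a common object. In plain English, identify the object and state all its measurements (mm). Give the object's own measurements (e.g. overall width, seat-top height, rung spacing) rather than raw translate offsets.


A four-legged stool. The seat is a 333×313×34 mm slab whose top surface is at z = 432 mm; four square legs, each 48×48 mm in cross-section, run from the floor (z = 0) to the underside of the seat, each flush with a corner of the seat. Four stretchers, 48 mm wide and 25 mm tall, connect adjacent legs with their undersides at z = 282 mm, each running between the inner faces of the legs it joins and aligned with the legs' outer faces on the other axis.


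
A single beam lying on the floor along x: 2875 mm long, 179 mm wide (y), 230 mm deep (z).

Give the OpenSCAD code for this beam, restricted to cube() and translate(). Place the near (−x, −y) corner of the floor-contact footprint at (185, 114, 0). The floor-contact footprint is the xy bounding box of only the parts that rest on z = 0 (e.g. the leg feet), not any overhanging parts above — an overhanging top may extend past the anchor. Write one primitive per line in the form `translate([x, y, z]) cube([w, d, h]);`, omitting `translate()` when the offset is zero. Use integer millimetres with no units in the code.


translate([185, 114, 0]) cube([2875, 179, 230]);


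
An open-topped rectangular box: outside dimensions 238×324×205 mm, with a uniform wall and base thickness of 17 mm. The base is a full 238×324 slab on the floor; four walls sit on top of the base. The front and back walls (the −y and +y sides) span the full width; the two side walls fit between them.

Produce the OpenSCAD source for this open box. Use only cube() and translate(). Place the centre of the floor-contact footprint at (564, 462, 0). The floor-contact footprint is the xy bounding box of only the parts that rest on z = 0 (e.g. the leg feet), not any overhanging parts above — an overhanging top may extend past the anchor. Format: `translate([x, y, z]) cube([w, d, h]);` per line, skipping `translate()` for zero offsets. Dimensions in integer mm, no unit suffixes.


translate([445, 300, 0]) cube([238, 324, 17]);
translate([445, 300, 17]) cube([238, 17, 188]);
translate([445, 607, 17]) cube([238, 17, 188]);
translate([445, 317, 17]) cube([17, 290, 188]);
translate([666, 317, 17]) cube([17, 290, 188]);


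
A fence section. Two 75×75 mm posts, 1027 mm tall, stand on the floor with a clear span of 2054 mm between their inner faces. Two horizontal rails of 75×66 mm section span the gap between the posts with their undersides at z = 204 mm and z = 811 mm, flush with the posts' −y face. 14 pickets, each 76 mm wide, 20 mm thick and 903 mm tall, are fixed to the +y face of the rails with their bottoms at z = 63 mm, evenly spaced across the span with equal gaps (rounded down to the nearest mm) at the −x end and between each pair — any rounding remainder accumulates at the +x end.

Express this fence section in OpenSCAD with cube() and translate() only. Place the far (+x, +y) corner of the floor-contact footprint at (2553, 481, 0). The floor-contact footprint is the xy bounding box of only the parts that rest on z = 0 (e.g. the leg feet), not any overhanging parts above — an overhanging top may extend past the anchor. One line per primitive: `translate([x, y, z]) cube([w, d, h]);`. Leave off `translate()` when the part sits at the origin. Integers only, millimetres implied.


translate([349, 406, 0]) cube([75, 75, 1027]);
translate([2478, 406, 0]) cube([75, 75, 1027]);
translate([424, 406, 204]) cube([2054, 75, 66]);
translate([424, 406, 811]) cube([2054, 75, 66]);
translate([490, 481, 63]) cube([76, 20, 903]);
translate([632, 481, 63]) cube([76, 20, 903]);
translate([774, 481, 63]) cube([76, 20, 903]);
translate([916, 481, 63]) cube([76, 20, 903]);
translate([1058, 481, 63]) cube([76, 20, 903]);
translate([1200, 481, 63]) cube([76, 20, 903]);
translate([1342, 481, 63]) cube([76, 20, 903]);
translate([1484, 481, 63]) cube([76, 20, 903]);
translate([1626, 481, 63]) cube([76, 20, 903]);
translate([1768, 481, 63]) cube([76, 20, 903]);
translate([1910, 481, 63]) cube([76, 20, 903]);
translate([2052, 481, 63]) cube([76, 20, 903]);
translate([2194, 481, 63]) cube([76, 20, 903]);
translate([2336, 481, 63]) cube([76, 20, 903]);


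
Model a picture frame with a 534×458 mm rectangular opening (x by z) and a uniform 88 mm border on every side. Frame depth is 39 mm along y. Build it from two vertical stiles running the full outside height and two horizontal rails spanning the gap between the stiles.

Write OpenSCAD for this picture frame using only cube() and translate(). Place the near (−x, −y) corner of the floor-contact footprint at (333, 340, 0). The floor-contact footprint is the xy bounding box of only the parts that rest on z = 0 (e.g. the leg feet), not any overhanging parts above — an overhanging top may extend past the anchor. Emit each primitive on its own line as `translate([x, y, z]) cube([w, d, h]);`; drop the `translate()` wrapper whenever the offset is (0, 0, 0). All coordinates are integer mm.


translate([333, 340, 0]) cube([88, 39, 634]);
translate([955, 340, 0]) cube([88, 39, 634]);
translate([421, 340, 0]) cube([534, 39, 88]);
translate([421, 340, 546]) cube([534, 39, 88]);


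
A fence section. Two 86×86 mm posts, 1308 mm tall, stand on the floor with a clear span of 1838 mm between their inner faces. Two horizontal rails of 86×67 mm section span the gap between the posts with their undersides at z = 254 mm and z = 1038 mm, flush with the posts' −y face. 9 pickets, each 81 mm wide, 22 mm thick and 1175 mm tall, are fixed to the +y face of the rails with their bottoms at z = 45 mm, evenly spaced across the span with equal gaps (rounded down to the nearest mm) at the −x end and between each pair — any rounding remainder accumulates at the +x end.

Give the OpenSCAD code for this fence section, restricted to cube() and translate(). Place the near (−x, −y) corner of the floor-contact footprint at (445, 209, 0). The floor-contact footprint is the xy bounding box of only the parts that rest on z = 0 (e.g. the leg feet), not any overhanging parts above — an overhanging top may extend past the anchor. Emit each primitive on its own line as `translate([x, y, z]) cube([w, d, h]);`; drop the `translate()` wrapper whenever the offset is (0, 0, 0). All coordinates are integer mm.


translate([445, 209, 0]) cube([86, 86, 1308]);
translate([2369, 209, 0]) cube([86, 86, 1308]);
translate([531, 209, 254]) cube([1838, 86, 67]);
translate([531, 209, 1038]) cube([1838, 86, 67]);
translate([641, 295, 45]) cube([81, 22, 1175]);
translate([832, 295, 45]) cube([81, 22, 1175]);
translate([1023, 295, 45]) cube([81, 22, 1175]);
translate([1214, 295, 45]) cube([81, 22, 1175]);
translate([1405, 295, 45]) cube([81, 22, 1175]);
translate([1596, 295, 45]) cube([81, 22, 1175]);
translate([1787, 295, 45]) cube([81, 22, 1175]);
translate([1978, 295, 45]) cube([81, 22, 1175]);
translate([2169, 295, 45]) cube([81, 22, 1175]);


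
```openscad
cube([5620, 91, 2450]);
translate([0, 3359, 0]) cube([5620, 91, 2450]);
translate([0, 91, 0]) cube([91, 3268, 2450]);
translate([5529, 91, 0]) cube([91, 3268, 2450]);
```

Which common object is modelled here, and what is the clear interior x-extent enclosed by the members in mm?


A house (or room) frame. The interior width is 5438 mm.

Four 2450 mm walls enclosing a rectangle with no floor or roof — a room or house frame. Outside width is 5620 mm and wall thickness is 91 mm, so the interior width is 5620 − 2 × 91 = 5438 mm.


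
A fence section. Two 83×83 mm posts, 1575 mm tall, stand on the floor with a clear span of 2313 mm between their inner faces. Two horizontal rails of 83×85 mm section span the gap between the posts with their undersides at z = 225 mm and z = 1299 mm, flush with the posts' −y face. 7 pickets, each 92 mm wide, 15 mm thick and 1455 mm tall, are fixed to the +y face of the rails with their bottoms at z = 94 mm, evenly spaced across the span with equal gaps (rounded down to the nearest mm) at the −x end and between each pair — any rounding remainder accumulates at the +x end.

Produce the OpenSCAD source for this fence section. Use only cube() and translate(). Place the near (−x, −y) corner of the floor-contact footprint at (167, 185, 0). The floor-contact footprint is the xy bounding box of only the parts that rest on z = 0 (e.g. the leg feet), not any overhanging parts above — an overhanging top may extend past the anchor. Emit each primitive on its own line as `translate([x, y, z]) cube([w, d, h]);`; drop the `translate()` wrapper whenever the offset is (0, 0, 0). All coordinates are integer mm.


translate([167, 185, 0]) cube([83, 83, 1575]);
translate([2563, 185, 0]) cube([83, 83, 1575]);
translate([250, 185, 225]) cube([2313, 83, 85]);
translate([250, 185, 1299]) cube([2313, 83, 85]);
translate([458, 268, 94]) cube([92, 15, 1455]);
translate([758, 268, 94]) cube([92, 15, 1455]);
translate([1058, 268, 94]) cube([92, 15, 1455]);
translate([1358, 268, 94]) cube([92, 15, 1455]);
translate([1658, 268, 94]) cube([92, 15, 1455]);
translate([1958, 268, 94]) cube([92, 15, 1455]);
translate([2258, 268, 94]) cube([92, 15, 1455]);


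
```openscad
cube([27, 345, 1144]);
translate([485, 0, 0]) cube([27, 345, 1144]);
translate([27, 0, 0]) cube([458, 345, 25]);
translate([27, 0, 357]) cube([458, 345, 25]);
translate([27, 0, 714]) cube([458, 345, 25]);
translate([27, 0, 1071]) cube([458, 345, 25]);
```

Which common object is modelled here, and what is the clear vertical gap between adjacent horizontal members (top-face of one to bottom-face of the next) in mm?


A bookshelf. The clear shelf gap is 332 mm.

Two tall side panels with 4 horizontal boards between them — a bookshelf. The first two shelf undersides are at z = 0 and z = 357; with shelf thickness 25, the clear gap is 357 − 0 − 25 = 332 mm.


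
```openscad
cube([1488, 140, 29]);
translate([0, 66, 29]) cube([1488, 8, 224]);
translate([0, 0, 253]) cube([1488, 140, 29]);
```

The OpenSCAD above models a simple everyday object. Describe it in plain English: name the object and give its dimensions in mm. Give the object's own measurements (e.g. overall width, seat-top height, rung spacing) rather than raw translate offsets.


An I-beam lying along x, 1488 mm long. Overall section height 282 mm. Two flanges 140 mm wide (y) and 29 mm thick, one on the floor and one at the top; a web 8 mm thick runs between them, centred on the flange width.


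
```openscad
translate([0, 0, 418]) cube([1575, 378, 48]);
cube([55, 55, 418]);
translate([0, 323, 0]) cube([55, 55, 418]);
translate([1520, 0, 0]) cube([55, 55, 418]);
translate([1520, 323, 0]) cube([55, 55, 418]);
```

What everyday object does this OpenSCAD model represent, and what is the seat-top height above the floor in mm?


A bench. The seat-top height is 466 mm.

A long slab on four corner posts — a bench. The slab sits at z = 418 with thickness 48, so the top is 418 + 48 = 466 mm.


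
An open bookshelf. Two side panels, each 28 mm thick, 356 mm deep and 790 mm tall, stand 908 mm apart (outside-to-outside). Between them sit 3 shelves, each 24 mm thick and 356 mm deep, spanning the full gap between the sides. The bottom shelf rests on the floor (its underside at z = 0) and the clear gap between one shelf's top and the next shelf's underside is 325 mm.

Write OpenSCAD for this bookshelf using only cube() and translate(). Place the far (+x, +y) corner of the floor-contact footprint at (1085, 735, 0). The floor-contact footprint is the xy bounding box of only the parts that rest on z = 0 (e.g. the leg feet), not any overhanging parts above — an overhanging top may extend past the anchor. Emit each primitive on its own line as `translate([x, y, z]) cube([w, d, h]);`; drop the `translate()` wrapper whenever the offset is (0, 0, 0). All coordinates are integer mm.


translate([177, 379, 0]) cube([28, 356, 790]);
translate([1057, 379, 0]) cube([28, 356, 790]);
translate([205, 379, 0]) cube([852, 356, 24]);
translate([205, 379, 349]) cube([852, 356, 24]);
translate([205, 379, 698]) cube([852, 356, 24]);
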